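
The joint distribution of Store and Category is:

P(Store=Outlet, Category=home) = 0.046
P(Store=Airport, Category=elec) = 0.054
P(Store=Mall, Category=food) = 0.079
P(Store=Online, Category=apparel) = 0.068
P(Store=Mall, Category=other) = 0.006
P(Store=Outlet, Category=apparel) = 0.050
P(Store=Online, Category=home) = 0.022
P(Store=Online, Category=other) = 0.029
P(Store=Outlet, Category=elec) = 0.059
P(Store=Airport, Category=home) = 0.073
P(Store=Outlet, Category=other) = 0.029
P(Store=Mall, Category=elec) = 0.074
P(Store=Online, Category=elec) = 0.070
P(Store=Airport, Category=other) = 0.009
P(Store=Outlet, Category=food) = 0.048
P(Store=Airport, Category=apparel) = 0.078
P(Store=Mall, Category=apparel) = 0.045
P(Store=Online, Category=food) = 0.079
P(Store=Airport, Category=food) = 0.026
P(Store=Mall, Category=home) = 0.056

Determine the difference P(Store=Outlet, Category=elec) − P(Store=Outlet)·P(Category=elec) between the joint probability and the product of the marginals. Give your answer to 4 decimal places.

-0.0006

P(Store=Outlet) = 0.048 + 0.050 + 0.059 + 0.046 + 0.029 = 0.232.
P(Category=elec) = 0.074 + 0.054 + 0.059 + 0.070 = 0.257.
P(Store=Outlet, Category=elec) − P(Store=Outlet)P(Category=elec) = 0.059 − 0.232×0.257 = -0.0006.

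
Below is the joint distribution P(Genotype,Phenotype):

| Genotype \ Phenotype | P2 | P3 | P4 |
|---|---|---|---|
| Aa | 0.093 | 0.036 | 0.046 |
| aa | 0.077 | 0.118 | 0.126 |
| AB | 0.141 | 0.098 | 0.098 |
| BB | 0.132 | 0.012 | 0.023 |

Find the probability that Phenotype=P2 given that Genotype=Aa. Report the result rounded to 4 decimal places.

0.5314

P(Genotype=Aa) = 0.093 + 0.036 + 0.046 = 0.175.
P(Phenotype=P2 | Genotype=Aa) = 0.093/0.175 = 0.5314.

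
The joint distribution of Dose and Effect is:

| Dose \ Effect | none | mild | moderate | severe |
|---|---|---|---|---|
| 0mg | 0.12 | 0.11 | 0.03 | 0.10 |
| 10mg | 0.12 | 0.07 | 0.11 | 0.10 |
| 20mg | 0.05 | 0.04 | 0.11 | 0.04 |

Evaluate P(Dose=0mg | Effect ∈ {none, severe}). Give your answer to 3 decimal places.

0.415

P(Effect=none) = 0.12 + 0.12 + 0.05 = 0.29.
P(Effect=severe) = 0.10 + 0.10 + 0.04 = 0.24.
P(Effect ∈ {none, severe}) = 0.29 + 0.24 = 0.53; P(Dose=0mg, Effect ∈ {none, severe}) = 0.12 + 0.10 = 0.22.
P(Dose=0mg | Effect ∈ {none, severe}) = 0.22/0.53 = 0.415.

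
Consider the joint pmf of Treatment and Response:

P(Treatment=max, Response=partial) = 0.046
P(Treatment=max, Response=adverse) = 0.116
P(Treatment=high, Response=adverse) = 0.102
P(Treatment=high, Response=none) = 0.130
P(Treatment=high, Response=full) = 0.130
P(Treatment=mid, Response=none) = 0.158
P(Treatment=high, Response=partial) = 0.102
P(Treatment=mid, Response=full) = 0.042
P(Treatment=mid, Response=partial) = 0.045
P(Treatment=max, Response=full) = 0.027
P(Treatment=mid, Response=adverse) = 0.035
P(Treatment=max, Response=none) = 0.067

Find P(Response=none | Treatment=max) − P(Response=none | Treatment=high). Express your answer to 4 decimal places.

-0.0185

P(Treatment=max) = 0.067 + 0.046 + 0.027 + 0.116 = 0.256; P(Response=none | Treatment=max) = 0.067/0.256 = 0.26172.
P(Treatment=high) = 0.130 + 0.102 + 0.130 + 0.102 = 0.464; P(Response=none | Treatment=high) = 0.130/0.464 = 0.28017.
Difference = -0.0185.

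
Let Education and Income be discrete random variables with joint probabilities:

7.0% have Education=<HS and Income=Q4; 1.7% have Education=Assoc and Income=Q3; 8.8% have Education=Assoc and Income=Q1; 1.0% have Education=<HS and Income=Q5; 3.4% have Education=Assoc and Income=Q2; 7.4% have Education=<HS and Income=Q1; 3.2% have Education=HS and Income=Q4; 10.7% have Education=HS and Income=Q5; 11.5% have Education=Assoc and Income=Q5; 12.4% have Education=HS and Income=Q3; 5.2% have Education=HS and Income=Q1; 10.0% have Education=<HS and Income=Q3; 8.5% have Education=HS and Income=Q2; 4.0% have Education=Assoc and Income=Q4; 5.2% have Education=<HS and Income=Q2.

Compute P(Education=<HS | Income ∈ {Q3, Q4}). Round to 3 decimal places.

0.444

P(Income=Q3) = 0.100 + 0.124 + 0.017 = 0.241.
P(Income=Q4) = 0.070 + 0.032 + 0.040 = 0.142.
P(Income ∈ {Q3, Q4}) = 0.241 + 0.142 = 0.383; P(Education=<HS, Income ∈ {Q3, Q4}) = 0.100 + 0.070 = 0.170.
P(Education=<HS | Income ∈ {Q3, Q4}) = 0.170/0.383 = 0.444.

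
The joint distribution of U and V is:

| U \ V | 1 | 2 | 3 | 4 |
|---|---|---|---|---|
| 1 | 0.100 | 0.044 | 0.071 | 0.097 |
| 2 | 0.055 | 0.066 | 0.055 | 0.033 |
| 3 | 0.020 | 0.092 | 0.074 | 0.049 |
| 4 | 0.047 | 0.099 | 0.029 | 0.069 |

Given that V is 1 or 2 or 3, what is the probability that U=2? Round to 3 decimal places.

P(V=1) = 0.100 + 0.055 + 0.020 + 0.047 = 0.222.
P(V=2) = 0.044 + 0.066 + 0.092 + 0.099 = 0.301.
P(V=3) = 0.071 + 0.055 + 0.074 + 0.029 = 0.229.
P(V ∈ {1, 2, 3}) = 0.222 + 0.301 + 0.229 = 0.752; P(U=2, V ∈ {1, 2, 3}) = 0.055 + 0.066 + 0.055 = 0.176.
P(U=2 | V ∈ {1, 2, 3}) = 0.176/0.752 = 0.234.

0.234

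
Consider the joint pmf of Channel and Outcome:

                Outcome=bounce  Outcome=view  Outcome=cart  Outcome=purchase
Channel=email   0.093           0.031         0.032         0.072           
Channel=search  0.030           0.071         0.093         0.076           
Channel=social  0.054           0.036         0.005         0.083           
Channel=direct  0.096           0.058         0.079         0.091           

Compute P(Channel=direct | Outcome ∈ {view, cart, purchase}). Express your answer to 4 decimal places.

P(Outcome=view) = 0.031 + 0.071 + 0.036 + 0.058 = 0.196.
P(Outcome=cart) = 0.032 + 0.093 + 0.005 + 0.079 = 0.209.
P(Outcome=purchase) = 0.072 + 0.076 + 0.083 + 0.091 = 0.322.
P(Outcome ∈ {view, cart, purchase}) = 0.196 + 0.209 + 0.322 = 0.727; P(Channel=direct, Outcome ∈ {view, cart, purchase}) = 0.058 + 0.079 + 0.091 = 0.228.
P(Channel=direct | Outcome ∈ {view, cart, purchase}) = 0.228/0.727 = 0.3136.

0.3136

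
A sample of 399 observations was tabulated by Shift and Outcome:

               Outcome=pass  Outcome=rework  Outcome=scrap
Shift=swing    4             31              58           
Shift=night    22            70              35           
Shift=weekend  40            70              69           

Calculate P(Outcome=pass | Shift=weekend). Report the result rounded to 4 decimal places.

0.2235

Total with Shift=weekend: 40 + 70 + 69 = 179.
P(Outcome=pass | Shift=weekend) = 40/179 = 0.2235.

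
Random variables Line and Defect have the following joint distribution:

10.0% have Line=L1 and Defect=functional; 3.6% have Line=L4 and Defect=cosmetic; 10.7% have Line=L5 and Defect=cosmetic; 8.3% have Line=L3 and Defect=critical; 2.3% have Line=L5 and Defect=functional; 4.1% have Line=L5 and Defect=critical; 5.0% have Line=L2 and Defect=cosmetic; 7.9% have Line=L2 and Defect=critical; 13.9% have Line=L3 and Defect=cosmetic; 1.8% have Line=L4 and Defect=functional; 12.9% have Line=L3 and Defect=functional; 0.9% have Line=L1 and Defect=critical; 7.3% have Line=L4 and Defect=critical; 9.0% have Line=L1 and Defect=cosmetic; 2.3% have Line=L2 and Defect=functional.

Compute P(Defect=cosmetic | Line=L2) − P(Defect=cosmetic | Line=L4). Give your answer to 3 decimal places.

0.045

P(Line=L2) = 0.050 + 0.023 + 0.079 = 0.152; P(Defect=cosmetic | Line=L2) = 0.050/0.152 = 0.3289.
P(Line=L4) = 0.036 + 0.018 + 0.073 = 0.127; P(Defect=cosmetic | Line=L4) = 0.036/0.127 = 0.2835.
Difference = 0.045.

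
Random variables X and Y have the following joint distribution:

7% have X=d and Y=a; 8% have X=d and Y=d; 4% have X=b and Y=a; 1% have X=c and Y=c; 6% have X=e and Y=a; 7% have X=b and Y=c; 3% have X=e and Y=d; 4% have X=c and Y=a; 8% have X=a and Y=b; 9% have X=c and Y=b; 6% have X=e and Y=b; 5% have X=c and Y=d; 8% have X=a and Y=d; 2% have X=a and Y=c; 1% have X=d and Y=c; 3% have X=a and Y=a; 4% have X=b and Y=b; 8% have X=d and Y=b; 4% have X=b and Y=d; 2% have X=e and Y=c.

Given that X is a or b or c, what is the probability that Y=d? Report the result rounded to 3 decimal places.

0.288

P(X=a) = 0.03 + 0.08 + 0.02 + 0.08 = 0.21.
P(X=b) = 0.04 + 0.04 + 0.07 + 0.04 = 0.19.
P(X=c) = 0.04 + 0.09 + 0.01 + 0.05 = 0.19.
P(X ∈ {a, b, c}) = 0.21 + 0.19 + 0.19 = 0.59; P(Y=d, X ∈ {a, b, c}) = 0.08 + 0.04 + 0.05 = 0.17.
P(Y=d | X ∈ {a, b, c}) = 0.17/0.59 = 0.288.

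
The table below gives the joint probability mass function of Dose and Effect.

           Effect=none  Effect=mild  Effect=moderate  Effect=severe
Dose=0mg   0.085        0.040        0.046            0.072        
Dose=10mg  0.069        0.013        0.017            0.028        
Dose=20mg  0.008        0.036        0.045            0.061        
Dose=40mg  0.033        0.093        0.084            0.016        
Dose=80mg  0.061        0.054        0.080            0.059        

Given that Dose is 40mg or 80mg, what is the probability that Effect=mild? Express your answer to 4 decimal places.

P(Dose=40mg) = 0.033 + 0.093 + 0.084 + 0.016 = 0.226.
P(Dose=80mg) = 0.061 + 0.054 + 0.080 + 0.059 = 0.254.
P(Dose ∈ {40mg, 80mg}) = 0.226 + 0.254 = 0.480; P(Effect=mild, Dose ∈ {40mg, 80mg}) = 0.093 + 0.054 = 0.147.
P(Effect=mild | Dose ∈ {40mg, 80mg}) = 0.147/0.480 = 0.3063.

0.3063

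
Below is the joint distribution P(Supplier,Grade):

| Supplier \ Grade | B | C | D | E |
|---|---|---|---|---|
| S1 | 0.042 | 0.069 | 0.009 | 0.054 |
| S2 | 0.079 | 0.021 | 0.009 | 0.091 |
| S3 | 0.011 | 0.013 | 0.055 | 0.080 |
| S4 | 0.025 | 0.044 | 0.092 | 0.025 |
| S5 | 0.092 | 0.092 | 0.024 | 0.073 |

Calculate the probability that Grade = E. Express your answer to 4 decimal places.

P(Grade=E) = 0.054 + 0.091 + 0.080 + 0.025 + 0.073 = 0.323.

0.3230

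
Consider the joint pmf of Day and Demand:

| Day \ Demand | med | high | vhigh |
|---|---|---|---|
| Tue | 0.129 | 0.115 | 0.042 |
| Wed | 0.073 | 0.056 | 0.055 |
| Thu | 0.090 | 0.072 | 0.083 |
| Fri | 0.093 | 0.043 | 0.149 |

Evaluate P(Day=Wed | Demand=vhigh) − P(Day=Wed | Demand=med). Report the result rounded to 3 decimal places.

P(Demand=vhigh) = 0.042 + 0.055 + 0.083 + 0.149 = 0.329; P(Day=Wed | Demand=vhigh) = 0.055/0.329 = 0.1672.
P(Demand=med) = 0.129 + 0.073 + 0.090 + 0.093 = 0.385; P(Day=Wed | Demand=med) = 0.073/0.385 = 0.1896.
Difference = -0.022.

-0.022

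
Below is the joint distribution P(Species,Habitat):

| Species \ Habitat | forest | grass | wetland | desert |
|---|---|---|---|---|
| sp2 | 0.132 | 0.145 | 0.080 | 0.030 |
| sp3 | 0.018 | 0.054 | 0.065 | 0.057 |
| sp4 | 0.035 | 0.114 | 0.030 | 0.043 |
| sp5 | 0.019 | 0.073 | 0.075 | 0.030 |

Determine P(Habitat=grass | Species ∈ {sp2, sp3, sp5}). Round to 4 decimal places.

0.3496

P(Species=sp2) = 0.132 + 0.145 + 0.080 + 0.030 = 0.387.
P(Species=sp3) = 0.018 + 0.054 + 0.065 + 0.057 = 0.194.
P(Species=sp5) = 0.019 + 0.073 + 0.075 + 0.030 = 0.197.
P(Species ∈ {sp2, sp3, sp5}) = 0.387 + 0.194 + 0.197 = 0.778; P(Habitat=grass, Species ∈ {sp2, sp3, sp5}) = 0.145 + 0.054 + 0.073 = 0.272.
P(Habitat=grass | Species ∈ {sp2, sp3, sp5}) = 0.272/0.778 = 0.3496.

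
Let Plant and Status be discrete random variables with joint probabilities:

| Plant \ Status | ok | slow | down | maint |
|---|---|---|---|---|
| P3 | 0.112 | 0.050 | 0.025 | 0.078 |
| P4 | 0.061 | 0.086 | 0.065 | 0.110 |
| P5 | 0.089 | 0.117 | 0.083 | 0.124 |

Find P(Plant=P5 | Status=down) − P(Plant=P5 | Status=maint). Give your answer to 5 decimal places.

P(Status=down) = 0.025 + 0.065 + 0.083 = 0.173; P(Plant=P5 | Status=down) = 0.083/0.173 = 0.479769.
P(Status=maint) = 0.078 + 0.110 + 0.124 = 0.312; P(Plant=P5 | Status=maint) = 0.124/0.312 = 0.397436.
Difference = 0.08233.

0.08233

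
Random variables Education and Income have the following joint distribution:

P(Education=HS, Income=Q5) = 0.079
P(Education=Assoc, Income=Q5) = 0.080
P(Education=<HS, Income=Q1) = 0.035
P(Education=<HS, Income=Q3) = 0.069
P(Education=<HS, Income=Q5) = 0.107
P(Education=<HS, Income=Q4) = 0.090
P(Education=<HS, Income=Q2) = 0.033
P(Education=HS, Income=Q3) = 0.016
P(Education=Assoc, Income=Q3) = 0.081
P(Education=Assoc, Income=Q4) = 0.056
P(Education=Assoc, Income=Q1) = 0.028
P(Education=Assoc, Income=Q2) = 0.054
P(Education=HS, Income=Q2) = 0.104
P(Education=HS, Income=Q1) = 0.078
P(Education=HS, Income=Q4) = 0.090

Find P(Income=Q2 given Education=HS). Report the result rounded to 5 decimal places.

0.28338

P(Education=HS) = 0.078 + 0.104 + 0.016 + 0.090 + 0.079 = 0.367.
P(Income=Q2 | Education=HS) = 0.104/0.367 = 0.28338.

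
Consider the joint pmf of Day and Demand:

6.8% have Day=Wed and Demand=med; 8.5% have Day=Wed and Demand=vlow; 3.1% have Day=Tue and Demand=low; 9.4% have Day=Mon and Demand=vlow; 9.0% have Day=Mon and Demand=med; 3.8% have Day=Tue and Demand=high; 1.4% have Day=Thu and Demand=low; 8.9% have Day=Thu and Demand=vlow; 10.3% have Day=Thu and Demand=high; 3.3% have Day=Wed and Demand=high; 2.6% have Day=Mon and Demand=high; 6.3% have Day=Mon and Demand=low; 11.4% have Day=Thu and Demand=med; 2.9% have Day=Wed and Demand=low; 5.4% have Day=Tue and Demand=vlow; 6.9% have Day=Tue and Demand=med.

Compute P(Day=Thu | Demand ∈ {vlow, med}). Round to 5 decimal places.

0.30618

P(Demand=vlow) = 0.094 + 0.054 + 0.085 + 0.089 = 0.322.
P(Demand=med) = 0.090 + 0.069 + 0.068 + 0.114 = 0.341.
P(Demand ∈ {vlow, med}) = 0.322 + 0.341 = 0.663; P(Day=Thu, Demand ∈ {vlow, med}) = 0.089 + 0.114 = 0.203.
P(Day=Thu | Demand ∈ {vlow, med}) = 0.203/0.663 = 0.30618.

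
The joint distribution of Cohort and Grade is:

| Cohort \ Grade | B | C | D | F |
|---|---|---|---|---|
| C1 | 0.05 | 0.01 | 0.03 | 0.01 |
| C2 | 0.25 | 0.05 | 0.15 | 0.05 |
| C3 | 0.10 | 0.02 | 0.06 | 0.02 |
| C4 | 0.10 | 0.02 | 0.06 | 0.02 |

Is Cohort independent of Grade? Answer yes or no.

Every cell satisfies P(Cohort,Grade) = P(Cohort)·P(Grade). For instance P(Cohort=C1) = 0.10, P(Grade=C) = 0.10, and 0.10×0.10 = 0.01 matches the joint entry. So Cohort and Grade are independent.

yes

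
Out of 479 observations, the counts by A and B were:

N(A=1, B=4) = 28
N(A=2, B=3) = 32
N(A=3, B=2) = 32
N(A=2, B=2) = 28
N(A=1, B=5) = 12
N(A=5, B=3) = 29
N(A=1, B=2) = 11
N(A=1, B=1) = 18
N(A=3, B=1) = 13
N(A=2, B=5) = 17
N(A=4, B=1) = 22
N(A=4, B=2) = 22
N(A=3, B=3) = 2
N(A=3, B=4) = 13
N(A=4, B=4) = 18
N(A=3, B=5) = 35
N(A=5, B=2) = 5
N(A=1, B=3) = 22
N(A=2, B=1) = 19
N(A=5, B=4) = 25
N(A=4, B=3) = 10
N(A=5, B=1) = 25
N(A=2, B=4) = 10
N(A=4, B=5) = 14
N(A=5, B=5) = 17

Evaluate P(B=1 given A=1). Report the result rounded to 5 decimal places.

Total with A=1: 18 + 11 + 22 + 28 + 12 = 91.
P(B=1 | A=1) = 18/91 = 0.19780.

0.19780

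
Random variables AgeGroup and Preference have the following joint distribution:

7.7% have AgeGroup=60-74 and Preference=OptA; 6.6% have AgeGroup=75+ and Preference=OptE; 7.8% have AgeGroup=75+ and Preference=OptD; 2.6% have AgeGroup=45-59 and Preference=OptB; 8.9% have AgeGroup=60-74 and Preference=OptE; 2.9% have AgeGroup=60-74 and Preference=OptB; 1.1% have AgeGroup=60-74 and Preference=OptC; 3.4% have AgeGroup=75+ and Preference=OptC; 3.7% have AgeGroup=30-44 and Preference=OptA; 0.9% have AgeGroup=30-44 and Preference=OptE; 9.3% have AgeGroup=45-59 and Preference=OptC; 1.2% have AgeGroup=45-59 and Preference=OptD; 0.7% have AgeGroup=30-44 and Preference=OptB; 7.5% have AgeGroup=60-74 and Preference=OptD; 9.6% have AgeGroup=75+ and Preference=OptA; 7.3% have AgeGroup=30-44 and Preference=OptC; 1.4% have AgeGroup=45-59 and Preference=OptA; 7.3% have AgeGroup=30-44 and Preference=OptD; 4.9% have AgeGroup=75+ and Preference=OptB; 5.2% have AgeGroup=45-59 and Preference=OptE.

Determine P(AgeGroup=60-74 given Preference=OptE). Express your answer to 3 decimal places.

P(Preference=OptE) = 0.009 + 0.052 + 0.089 + 0.066 = 0.216.
P(AgeGroup=60-74 | Preference=OptE) = 0.089/0.216 = 0.412.

0.412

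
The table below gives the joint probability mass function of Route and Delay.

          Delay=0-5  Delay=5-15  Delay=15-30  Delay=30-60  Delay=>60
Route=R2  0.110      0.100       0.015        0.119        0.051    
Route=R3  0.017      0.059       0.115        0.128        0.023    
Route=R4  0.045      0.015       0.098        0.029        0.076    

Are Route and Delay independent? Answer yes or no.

P(Route=R2) = 0.395 and P(Delay=15-30) = 0.228, so their product is 0.09006, but P(Route=R2, Delay=15-30) = 0.015. Since these differ, Route and Delay are not independent.

no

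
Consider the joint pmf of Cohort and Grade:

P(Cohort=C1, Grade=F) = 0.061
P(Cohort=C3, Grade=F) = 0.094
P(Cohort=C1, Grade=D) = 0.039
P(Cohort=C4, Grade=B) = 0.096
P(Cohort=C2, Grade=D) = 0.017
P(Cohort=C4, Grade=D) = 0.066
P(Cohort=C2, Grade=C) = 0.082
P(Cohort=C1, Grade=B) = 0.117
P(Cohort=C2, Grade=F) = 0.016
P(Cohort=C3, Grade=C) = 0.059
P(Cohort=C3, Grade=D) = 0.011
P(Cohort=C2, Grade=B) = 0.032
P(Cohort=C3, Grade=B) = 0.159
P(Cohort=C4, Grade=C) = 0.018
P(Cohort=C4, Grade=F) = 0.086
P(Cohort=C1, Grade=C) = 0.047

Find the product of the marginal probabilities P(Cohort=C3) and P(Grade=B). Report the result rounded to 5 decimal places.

0.13049

P(Cohort=C3) = 0.159 + 0.059 + 0.011 + 0.094 = 0.323.
P(Grade=B) = 0.117 + 0.032 + 0.159 + 0.096 = 0.404.
Product: 0.323 × 0.404 = 0.13049.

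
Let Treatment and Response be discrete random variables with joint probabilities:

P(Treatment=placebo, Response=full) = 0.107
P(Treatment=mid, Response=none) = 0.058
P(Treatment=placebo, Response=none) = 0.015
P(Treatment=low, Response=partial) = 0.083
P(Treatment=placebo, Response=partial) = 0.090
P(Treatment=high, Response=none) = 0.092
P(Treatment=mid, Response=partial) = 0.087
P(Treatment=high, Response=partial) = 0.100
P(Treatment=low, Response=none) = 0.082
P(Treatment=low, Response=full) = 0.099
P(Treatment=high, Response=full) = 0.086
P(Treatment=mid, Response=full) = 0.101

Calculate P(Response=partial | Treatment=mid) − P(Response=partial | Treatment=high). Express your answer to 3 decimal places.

-0.006

P(Treatment=mid) = 0.058 + 0.087 + 0.101 = 0.246; P(Response=partial | Treatment=mid) = 0.087/0.246 = 0.3537.
P(Treatment=high) = 0.092 + 0.100 + 0.086 = 0.278; P(Response=partial | Treatment=high) = 0.100/0.278 = 0.3597.
Difference = -0.006.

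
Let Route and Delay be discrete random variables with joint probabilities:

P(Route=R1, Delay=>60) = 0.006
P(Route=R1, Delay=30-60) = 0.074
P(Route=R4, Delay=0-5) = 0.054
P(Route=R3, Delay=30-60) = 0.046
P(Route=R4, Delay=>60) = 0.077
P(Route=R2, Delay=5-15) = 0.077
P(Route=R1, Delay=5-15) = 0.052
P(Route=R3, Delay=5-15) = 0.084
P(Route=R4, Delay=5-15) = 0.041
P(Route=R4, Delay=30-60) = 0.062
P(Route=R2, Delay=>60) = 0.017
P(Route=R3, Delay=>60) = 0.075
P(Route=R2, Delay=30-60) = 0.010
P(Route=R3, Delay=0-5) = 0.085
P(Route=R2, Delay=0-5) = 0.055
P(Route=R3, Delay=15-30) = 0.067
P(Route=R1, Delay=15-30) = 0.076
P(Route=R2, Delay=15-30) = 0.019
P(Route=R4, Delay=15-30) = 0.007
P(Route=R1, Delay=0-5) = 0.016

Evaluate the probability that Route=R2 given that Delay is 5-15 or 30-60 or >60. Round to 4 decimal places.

0.1675

P(Delay=5-15) = 0.052 + 0.077 + 0.084 + 0.041 = 0.254.
P(Delay=30-60) = 0.074 + 0.010 + 0.046 + 0.062 = 0.192.
P(Delay=>60) = 0.006 + 0.017 + 0.075 + 0.077 = 0.175.
P(Delay ∈ {5-15, 30-60, >60}) = 0.254 + 0.192 + 0.175 = 0.621; P(Route=R2, Delay ∈ {5-15, 30-60, >60}) = 0.077 + 0.010 + 0.017 = 0.104.
P(Route=R2 | Delay ∈ {5-15, 30-60, >60}) = 0.104/0.621 = 0.1675.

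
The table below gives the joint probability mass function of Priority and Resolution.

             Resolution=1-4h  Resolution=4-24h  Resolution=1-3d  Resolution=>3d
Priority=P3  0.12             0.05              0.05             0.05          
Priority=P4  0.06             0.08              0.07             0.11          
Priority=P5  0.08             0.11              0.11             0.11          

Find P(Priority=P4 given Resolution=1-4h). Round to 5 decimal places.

P(Resolution=1-4h) = 0.12 + 0.06 + 0.08 = 0.26.
P(Priority=P4 | Resolution=1-4h) = 0.06/0.26 = 0.23077.

0.23077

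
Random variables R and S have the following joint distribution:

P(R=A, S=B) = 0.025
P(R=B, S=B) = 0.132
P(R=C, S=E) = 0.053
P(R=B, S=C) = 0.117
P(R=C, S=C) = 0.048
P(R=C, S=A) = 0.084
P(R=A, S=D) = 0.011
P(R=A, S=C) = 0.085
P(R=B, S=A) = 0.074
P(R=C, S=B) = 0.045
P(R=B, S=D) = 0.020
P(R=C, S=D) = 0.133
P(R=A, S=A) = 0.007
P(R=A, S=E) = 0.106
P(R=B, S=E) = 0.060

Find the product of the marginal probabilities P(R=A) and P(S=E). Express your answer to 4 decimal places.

P(R=A) = 0.007 + 0.025 + 0.085 + 0.011 + 0.106 = 0.234.
P(S=E) = 0.106 + 0.060 + 0.053 = 0.219.
Product: 0.234 × 0.219 = 0.0512.

0.0512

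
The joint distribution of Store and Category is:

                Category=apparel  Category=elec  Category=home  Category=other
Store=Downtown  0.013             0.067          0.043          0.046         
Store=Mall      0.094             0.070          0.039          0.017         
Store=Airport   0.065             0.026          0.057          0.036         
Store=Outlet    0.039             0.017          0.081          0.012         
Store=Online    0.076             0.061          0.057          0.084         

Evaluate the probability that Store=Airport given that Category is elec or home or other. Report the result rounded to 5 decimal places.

P(Category=elec) = 0.067 + 0.070 + 0.026 + 0.017 + 0.061 = 0.241.
P(Category=home) = 0.043 + 0.039 + 0.057 + 0.081 + 0.057 = 0.277.
P(Category=other) = 0.046 + 0.017 + 0.036 + 0.012 + 0.084 = 0.195.
P(Category ∈ {elec, home, other}) = 0.241 + 0.277 + 0.195 = 0.713; P(Store=Airport, Category ∈ {elec, home, other}) = 0.026 + 0.057 + 0.036 = 0.119.
P(Store=Airport | Category ∈ {elec, home, other}) = 0.119/0.713 = 0.16690.

0.16690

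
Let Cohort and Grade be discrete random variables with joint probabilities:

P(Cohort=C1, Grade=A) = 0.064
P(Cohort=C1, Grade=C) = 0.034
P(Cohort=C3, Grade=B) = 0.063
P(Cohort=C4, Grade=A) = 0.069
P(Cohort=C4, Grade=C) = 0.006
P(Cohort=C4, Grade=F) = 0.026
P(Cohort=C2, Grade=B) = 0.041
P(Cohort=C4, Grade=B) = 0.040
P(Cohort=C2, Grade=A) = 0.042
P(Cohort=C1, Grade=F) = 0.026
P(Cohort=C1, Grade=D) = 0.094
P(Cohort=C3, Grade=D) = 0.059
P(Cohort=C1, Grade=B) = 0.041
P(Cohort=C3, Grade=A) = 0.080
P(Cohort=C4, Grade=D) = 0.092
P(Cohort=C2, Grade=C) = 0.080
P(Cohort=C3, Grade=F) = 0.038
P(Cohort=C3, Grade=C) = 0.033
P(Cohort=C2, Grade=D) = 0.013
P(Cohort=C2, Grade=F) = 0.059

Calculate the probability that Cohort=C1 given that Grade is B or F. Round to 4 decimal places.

P(Grade=B) = 0.041 + 0.041 + 0.063 + 0.040 = 0.185.
P(Grade=F) = 0.026 + 0.059 + 0.038 + 0.026 = 0.149.
P(Grade ∈ {B, F}) = 0.185 + 0.149 = 0.334; P(Cohort=C1, Grade ∈ {B, F}) = 0.041 + 0.026 = 0.067.
P(Cohort=C1 | Grade ∈ {B, F}) = 0.067/0.334 = 0.2006.

0.2006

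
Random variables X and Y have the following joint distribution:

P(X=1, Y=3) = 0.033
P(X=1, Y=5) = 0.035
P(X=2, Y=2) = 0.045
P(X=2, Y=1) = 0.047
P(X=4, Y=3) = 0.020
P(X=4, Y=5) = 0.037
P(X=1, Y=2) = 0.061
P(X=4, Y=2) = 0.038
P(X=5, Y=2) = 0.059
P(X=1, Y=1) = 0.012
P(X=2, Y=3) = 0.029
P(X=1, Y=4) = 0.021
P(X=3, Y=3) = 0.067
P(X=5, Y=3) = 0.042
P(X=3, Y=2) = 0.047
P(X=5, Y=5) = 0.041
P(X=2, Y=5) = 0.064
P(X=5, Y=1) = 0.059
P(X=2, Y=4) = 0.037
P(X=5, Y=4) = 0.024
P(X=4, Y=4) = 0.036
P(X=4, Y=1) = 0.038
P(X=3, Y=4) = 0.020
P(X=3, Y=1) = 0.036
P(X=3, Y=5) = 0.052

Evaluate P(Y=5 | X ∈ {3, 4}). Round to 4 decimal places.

P(X=3) = 0.036 + 0.047 + 0.067 + 0.020 + 0.052 = 0.222.
P(X=4) = 0.038 + 0.038 + 0.020 + 0.036 + 0.037 = 0.169.
P(X ∈ {3, 4}) = 0.222 + 0.169 = 0.391; P(Y=5, X ∈ {3, 4}) = 0.052 + 0.037 = 0.089.
P(Y=5 | X ∈ {3, 4}) = 0.089/0.391 = 0.2276.

0.2276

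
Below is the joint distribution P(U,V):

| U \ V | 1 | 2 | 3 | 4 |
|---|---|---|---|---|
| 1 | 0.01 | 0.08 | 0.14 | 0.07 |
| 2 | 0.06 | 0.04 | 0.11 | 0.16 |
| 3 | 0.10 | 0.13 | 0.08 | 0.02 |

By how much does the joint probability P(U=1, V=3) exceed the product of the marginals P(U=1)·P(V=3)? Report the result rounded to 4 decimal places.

P(U=1) = 0.01 + 0.08 + 0.14 + 0.07 = 0.30.
P(V=3) = 0.14 + 0.11 + 0.08 = 0.33.
P(U=1, V=3) − P(U=1)P(V=3) = 0.14 − 0.30×0.33 = 0.0410.

0.0410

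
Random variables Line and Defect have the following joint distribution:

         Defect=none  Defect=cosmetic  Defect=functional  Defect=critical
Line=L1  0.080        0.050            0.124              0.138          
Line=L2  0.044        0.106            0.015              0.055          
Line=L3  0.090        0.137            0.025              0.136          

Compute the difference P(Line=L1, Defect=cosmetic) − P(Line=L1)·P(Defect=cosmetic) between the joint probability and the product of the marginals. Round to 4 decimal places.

P(Line=L1) = 0.080 + 0.050 + 0.124 + 0.138 = 0.392.
P(Defect=cosmetic) = 0.050 + 0.106 + 0.137 = 0.293.
P(Line=L1, Defect=cosmetic) − P(Line=L1)P(Defect=cosmetic) = 0.050 − 0.392×0.293 = -0.0649.

-0.0649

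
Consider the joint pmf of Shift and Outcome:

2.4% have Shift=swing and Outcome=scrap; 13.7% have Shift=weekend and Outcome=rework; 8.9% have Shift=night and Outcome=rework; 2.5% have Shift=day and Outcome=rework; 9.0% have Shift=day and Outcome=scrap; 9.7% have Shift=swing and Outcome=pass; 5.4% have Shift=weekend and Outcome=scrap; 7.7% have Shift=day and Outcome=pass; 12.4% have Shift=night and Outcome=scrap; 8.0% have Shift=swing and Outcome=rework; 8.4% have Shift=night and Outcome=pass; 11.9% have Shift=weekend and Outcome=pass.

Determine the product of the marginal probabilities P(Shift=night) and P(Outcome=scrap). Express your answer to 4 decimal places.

0.0867

P(Shift=night) = 0.084 + 0.089 + 0.124 = 0.297.
P(Outcome=scrap) = 0.090 + 0.024 + 0.124 + 0.054 = 0.292.
Product: 0.297 × 0.292 = 0.0867.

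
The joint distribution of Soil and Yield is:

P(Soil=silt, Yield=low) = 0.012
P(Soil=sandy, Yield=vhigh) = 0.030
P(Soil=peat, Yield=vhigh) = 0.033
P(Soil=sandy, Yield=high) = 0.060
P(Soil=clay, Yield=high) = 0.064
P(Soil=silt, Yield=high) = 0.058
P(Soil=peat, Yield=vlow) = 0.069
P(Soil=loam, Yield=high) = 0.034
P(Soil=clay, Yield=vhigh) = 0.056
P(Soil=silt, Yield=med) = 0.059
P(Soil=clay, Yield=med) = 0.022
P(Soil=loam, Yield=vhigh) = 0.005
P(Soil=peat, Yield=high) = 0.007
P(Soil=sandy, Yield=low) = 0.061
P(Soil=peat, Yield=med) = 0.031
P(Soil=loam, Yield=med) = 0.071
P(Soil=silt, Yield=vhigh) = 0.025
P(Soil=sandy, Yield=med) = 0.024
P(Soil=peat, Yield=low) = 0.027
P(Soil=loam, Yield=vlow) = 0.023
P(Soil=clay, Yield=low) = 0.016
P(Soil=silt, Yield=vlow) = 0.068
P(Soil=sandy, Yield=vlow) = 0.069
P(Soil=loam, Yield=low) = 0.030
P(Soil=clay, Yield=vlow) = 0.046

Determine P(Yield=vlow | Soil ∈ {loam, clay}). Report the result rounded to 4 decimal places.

0.1880

P(Soil=loam) = 0.023 + 0.030 + 0.071 + 0.034 + 0.005 = 0.163.
P(Soil=clay) = 0.046 + 0.016 + 0.022 + 0.064 + 0.056 = 0.204.
P(Soil ∈ {loam, clay}) = 0.163 + 0.204 = 0.367; P(Yield=vlow, Soil ∈ {loam, clay}) = 0.023 + 0.046 = 0.069.
P(Yield=vlow | Soil ∈ {loam, clay}) = 0.069/0.367 = 0.1880.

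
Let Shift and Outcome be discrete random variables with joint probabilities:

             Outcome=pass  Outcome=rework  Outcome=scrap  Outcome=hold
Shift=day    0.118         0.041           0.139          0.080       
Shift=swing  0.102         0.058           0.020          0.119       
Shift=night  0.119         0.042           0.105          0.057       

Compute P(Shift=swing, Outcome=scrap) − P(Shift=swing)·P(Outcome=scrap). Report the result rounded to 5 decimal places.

-0.05894

P(Shift=swing) = 0.102 + 0.058 + 0.020 + 0.119 = 0.299.
P(Outcome=scrap) = 0.139 + 0.020 + 0.105 = 0.264.
P(Shift=swing, Outcome=scrap) − P(Shift=swing)P(Outcome=scrap) = 0.020 − 0.299×0.264 = -0.05894.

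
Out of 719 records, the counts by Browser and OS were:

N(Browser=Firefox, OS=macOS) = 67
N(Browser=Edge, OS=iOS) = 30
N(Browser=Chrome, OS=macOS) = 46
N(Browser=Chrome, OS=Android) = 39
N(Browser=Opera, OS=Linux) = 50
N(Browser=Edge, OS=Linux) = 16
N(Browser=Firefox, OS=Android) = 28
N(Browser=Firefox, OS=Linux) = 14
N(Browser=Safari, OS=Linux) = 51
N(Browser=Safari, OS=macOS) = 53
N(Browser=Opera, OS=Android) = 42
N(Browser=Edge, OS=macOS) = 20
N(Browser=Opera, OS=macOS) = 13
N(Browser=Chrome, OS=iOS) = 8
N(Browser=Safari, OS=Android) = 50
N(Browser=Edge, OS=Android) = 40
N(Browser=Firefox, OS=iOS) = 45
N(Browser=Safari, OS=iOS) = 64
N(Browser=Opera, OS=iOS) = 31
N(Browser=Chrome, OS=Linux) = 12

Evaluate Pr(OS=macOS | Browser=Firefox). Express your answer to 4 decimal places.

Total with Browser=Firefox: 67 + 14 + 45 + 28 = 154.
P(OS=macOS | Browser=Firefox) = 67/154 = 0.4351.

0.4351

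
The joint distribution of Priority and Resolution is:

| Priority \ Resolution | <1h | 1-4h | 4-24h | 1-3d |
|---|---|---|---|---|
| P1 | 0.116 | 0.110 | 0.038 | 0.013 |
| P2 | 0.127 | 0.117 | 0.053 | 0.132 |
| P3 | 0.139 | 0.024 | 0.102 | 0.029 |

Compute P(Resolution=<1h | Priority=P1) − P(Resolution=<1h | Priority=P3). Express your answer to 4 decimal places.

-0.0540

P(Priority=P1) = 0.116 + 0.110 + 0.038 + 0.013 = 0.277; P(Resolution=<1h | Priority=P1) = 0.116/0.277 = 0.41877.
P(Priority=P3) = 0.139 + 0.024 + 0.102 + 0.029 = 0.294; P(Resolution=<1h | Priority=P3) = 0.139/0.294 = 0.47279.
Difference = -0.0540.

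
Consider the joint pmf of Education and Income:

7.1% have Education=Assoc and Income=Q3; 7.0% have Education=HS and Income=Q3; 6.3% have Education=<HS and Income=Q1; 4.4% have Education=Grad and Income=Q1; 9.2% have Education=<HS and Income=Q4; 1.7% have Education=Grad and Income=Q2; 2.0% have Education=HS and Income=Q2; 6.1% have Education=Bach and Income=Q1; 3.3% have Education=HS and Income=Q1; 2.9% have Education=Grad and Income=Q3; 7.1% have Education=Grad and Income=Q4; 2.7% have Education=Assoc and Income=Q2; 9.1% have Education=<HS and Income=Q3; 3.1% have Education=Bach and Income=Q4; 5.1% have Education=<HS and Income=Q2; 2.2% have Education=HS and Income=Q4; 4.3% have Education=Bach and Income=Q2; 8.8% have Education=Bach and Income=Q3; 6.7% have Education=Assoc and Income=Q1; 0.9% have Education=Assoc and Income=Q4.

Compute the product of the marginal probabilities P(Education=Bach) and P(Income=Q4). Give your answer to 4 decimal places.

0.0502

P(Education=Bach) = 0.061 + 0.043 + 0.088 + 0.031 = 0.223.
P(Income=Q4) = 0.092 + 0.022 + 0.009 + 0.031 + 0.071 = 0.225.
Product: 0.223 × 0.225 = 0.0502.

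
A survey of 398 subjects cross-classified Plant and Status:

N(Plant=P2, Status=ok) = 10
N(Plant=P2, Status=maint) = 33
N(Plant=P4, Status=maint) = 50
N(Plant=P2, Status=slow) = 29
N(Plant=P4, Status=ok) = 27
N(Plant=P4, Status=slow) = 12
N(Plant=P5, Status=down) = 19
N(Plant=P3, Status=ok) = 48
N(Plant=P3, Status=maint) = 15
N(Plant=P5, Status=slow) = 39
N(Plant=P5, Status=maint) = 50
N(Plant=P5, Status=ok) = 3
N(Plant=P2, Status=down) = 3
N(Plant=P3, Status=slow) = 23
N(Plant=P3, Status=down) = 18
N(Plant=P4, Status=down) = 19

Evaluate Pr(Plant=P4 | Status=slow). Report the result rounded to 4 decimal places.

0.1165

Total with Status=slow: 29 + 23 + 12 + 39 = 103.
P(Plant=P4 | Status=slow) = 12/103 = 0.1165.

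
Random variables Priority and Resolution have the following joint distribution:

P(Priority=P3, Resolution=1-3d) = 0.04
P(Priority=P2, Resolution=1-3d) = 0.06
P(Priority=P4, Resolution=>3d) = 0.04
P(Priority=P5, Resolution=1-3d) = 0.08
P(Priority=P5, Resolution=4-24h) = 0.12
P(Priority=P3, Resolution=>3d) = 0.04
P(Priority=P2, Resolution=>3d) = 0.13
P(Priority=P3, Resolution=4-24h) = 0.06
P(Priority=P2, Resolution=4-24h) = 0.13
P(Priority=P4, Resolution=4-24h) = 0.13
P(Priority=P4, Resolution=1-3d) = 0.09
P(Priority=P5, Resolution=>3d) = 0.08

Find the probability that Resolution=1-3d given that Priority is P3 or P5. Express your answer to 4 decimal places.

0.2857

P(Priority=P3) = 0.06 + 0.04 + 0.04 = 0.14.
P(Priority=P5) = 0.12 + 0.08 + 0.08 = 0.28.
P(Priority ∈ {P3, P5}) = 0.14 + 0.28 = 0.42; P(Resolution=1-3d, Priority ∈ {P3, P5}) = 0.04 + 0.08 = 0.12.
P(Resolution=1-3d | Priority ∈ {P3, P5}) = 0.12/0.42 = 0.2857.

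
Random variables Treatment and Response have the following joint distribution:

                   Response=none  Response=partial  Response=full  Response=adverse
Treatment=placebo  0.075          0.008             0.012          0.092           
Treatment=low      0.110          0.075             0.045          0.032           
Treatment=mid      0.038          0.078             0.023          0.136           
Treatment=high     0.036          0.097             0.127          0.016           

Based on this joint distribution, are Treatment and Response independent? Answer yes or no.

no

P(Treatment=high) = 0.276 and P(Response=full) = 0.207, so their product is 0.05713, but P(Treatment=high, Response=full) = 0.127. Since these differ, Treatment and Response are not independent.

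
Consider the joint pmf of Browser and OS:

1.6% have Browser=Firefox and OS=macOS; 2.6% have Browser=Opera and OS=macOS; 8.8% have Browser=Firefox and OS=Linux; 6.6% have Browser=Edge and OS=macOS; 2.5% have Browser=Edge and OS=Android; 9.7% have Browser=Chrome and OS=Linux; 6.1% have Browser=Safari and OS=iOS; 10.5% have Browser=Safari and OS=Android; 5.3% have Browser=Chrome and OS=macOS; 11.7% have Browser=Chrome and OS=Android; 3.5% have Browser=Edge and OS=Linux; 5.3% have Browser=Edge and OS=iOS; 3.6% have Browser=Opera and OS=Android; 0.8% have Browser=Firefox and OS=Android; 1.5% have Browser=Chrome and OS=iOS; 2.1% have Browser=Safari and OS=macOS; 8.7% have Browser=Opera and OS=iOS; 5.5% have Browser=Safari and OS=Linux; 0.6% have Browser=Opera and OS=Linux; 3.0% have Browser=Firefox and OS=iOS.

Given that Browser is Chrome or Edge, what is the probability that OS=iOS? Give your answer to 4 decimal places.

0.1475

P(Browser=Chrome) = 0.053 + 0.097 + 0.015 + 0.117 = 0.282.
P(Browser=Edge) = 0.066 + 0.035 + 0.053 + 0.025 = 0.179.
P(Browser ∈ {Chrome, Edge}) = 0.282 + 0.179 = 0.461; P(OS=iOS, Browser ∈ {Chrome, Edge}) = 0.015 + 0.053 = 0.068.
P(OS=iOS | Browser ∈ {Chrome, Edge}) = 0.068/0.461 = 0.1475.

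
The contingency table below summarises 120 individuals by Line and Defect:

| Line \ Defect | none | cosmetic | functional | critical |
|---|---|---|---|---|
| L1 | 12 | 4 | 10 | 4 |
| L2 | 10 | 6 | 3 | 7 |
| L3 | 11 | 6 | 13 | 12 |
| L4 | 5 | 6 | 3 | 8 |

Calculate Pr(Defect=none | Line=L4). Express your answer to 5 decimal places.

Total with Line=L4: 5 + 6 + 3 + 8 = 22.
P(Defect=none | Line=L4) = 5/22 = 0.22727.

0.22727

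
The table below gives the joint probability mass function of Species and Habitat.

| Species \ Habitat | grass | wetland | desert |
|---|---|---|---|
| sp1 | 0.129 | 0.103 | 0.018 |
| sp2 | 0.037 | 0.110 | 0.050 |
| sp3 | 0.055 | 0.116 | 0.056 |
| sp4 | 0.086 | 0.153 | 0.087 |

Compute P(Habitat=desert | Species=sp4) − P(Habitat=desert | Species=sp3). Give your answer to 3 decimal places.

0.020

P(Species=sp4) = 0.086 + 0.153 + 0.087 = 0.326; P(Habitat=desert | Species=sp4) = 0.087/0.326 = 0.2669.
P(Species=sp3) = 0.055 + 0.116 + 0.056 = 0.227; P(Habitat=desert | Species=sp3) = 0.056/0.227 = 0.2467.
Difference = 0.020.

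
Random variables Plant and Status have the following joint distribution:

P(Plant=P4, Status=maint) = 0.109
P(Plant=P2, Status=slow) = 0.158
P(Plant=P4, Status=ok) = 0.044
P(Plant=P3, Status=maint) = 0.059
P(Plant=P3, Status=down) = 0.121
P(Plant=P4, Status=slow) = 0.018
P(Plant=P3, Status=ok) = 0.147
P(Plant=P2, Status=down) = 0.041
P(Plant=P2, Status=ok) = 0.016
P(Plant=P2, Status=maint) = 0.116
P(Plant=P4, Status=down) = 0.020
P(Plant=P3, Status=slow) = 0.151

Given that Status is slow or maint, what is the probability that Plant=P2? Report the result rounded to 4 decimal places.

P(Status=slow) = 0.158 + 0.151 + 0.018 = 0.327.
P(Status=maint) = 0.116 + 0.059 + 0.109 = 0.284.
P(Status ∈ {slow, maint}) = 0.327 + 0.284 = 0.611; P(Plant=P2, Status ∈ {slow, maint}) = 0.158 + 0.116 = 0.274.
P(Plant=P2 | Status ∈ {slow, maint}) = 0.274/0.611 = 0.4484.

0.4484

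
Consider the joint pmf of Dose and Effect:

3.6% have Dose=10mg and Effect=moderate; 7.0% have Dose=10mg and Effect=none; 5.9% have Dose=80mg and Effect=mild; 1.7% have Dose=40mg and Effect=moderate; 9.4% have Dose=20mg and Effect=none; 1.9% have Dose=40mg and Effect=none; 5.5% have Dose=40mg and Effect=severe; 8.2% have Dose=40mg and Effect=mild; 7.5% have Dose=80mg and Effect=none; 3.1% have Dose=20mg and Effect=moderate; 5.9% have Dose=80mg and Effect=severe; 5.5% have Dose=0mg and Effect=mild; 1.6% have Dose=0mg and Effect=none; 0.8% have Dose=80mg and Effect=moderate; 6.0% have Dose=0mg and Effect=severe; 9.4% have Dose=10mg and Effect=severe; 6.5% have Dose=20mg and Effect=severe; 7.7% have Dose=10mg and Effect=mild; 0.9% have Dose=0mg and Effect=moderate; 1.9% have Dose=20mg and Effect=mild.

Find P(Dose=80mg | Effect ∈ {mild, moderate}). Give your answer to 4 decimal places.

0.1705

P(Effect=mild) = 0.055 + 0.077 + 0.019 + 0.082 + 0.059 = 0.292.
P(Effect=moderate) = 0.009 + 0.036 + 0.031 + 0.017 + 0.008 = 0.101.
P(Effect ∈ {mild, moderate}) = 0.292 + 0.101 = 0.393; P(Dose=80mg, Effect ∈ {mild, moderate}) = 0.059 + 0.008 = 0.067.
P(Dose=80mg | Effect ∈ {mild, moderate}) = 0.067/0.393 = 0.1705.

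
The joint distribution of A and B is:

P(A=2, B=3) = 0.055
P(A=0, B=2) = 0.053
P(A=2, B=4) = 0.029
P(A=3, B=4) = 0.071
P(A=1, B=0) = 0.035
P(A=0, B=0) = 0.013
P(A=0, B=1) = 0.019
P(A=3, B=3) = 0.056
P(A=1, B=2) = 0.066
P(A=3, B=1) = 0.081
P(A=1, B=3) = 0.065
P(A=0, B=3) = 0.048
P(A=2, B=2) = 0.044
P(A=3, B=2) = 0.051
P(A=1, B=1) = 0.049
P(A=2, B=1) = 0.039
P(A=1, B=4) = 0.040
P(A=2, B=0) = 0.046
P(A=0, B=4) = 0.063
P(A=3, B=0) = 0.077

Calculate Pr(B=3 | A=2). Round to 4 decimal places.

P(A=2) = 0.046 + 0.039 + 0.044 + 0.055 + 0.029 = 0.213.
P(B=3 | A=2) = 0.055/0.213 = 0.2582.

0.2582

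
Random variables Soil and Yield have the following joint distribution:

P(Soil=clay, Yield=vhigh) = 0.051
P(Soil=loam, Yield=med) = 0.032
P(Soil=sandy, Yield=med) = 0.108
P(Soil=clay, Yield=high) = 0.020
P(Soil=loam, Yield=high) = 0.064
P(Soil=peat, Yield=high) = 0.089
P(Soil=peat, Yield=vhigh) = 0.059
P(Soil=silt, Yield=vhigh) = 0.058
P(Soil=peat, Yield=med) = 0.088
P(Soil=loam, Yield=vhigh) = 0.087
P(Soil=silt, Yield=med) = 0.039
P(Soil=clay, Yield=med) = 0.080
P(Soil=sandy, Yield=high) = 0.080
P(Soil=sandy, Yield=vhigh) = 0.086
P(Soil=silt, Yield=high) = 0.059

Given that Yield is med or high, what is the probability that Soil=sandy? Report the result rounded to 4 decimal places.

P(Yield=med) = 0.108 + 0.032 + 0.080 + 0.039 + 0.088 = 0.347.
P(Yield=high) = 0.080 + 0.064 + 0.020 + 0.059 + 0.089 = 0.312.
P(Yield ∈ {med, high}) = 0.347 + 0.312 = 0.659; P(Soil=sandy, Yield ∈ {med, high}) = 0.108 + 0.080 = 0.188.
P(Soil=sandy | Yield ∈ {med, high}) = 0.188/0.659 = 0.2853.

0.2853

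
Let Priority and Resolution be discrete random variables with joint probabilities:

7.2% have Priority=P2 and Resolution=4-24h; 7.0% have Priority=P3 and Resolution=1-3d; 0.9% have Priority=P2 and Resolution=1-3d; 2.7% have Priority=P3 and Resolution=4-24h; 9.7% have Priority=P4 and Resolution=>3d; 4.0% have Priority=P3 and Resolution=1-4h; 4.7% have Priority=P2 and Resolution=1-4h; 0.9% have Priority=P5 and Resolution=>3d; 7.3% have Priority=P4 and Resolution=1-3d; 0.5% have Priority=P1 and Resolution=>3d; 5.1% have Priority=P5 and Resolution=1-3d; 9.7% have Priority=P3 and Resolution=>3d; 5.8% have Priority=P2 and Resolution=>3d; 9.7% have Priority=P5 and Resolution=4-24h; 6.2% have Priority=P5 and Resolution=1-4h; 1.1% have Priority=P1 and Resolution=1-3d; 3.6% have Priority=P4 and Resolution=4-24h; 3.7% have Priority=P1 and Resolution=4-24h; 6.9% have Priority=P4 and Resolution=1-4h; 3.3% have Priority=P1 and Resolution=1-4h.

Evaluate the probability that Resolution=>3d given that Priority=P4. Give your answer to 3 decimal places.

P(Priority=P4) = 0.069 + 0.036 + 0.073 + 0.097 = 0.275.
P(Resolution=>3d | Priority=P4) = 0.097/0.275 = 0.353.

0.353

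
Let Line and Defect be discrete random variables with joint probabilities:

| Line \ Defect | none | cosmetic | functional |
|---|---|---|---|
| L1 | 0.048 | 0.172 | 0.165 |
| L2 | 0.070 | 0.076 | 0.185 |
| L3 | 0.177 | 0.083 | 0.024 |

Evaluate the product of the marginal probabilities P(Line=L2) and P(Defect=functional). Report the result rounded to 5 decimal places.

0.12379

P(Line=L2) = 0.070 + 0.076 + 0.185 = 0.331.
P(Defect=functional) = 0.165 + 0.185 + 0.024 = 0.374.
Product: 0.331 × 0.374 = 0.12379.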